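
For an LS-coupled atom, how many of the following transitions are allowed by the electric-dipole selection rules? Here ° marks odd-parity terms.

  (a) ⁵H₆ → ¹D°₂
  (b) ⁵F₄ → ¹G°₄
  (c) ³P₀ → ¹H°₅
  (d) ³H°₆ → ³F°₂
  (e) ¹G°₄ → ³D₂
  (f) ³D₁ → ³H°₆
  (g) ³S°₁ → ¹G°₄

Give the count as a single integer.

(a) forbidden (ΔS, ΔL, ΔJ fail)
(b) forbidden (ΔS fails)
(c) forbidden (ΔS, ΔL, ΔJ fail)
(d) forbidden (parity, ΔL, ΔJ fail)
(e) forbidden (ΔS, ΔL, ΔJ fail)
(f) forbidden (ΔL, ΔJ fail)
(g) forbidden (parity, ΔS, ΔL, ΔJ fail)
Total allowed: 0 of 7.

0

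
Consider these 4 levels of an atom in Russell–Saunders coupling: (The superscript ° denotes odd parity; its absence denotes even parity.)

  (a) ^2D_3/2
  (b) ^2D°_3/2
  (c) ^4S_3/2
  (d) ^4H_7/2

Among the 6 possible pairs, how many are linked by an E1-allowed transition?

1

(a)–(b): allowed.
(a)–(c): forbidden (parity, ΔS, ΔL).
(a)–(d): forbidden (parity, ΔS, ΔL, ΔJ).
(b)–(c): forbidden (ΔS, ΔL).
(b)–(d): forbidden (ΔS, ΔL, ΔJ).
(c)–(d): forbidden (parity, ΔL, ΔJ).
Allowed pairs: 1 of 6.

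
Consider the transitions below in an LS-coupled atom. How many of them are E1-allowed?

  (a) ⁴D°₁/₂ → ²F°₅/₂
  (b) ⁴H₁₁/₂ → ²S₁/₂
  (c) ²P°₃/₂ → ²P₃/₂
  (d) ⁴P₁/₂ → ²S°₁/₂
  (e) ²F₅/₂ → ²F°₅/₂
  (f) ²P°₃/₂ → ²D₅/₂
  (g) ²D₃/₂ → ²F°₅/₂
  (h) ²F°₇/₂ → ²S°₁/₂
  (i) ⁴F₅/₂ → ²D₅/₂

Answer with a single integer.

4

(a) forbidden (parity, ΔS, ΔJ fail)
(b) forbidden (parity, ΔS, ΔL, ΔJ fail)
(c) allowed
(d) forbidden (ΔS fails)
(e) allowed
(f) allowed
(g) allowed
(h) forbidden (parity, ΔL, ΔJ fail)
(i) forbidden (parity, ΔS fail)
Total allowed: 4 of 9.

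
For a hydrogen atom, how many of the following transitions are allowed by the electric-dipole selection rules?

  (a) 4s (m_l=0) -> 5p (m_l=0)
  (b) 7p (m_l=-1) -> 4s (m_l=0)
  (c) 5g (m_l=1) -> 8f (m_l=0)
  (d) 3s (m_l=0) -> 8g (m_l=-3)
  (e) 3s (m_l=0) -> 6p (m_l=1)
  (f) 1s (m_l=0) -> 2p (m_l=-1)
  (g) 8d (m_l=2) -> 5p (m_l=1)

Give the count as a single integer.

(a) allowed
(b) allowed
(c) allowed
(d) forbidden — Δl = +4 (E1 requires Δl = ±1); Δm_l = -3 (E1 requires Δm_l = 0, ±1)
(e) allowed
(f) allowed
(g) allowed
Total allowed: 6 of 7.

6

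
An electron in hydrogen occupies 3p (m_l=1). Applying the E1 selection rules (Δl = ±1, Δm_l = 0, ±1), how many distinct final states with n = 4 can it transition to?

4

E1 requires Δl = ±1, so l_f ∈ {0, 2}; with 0 ≤ l_f ≤ n_f−1 = 3, the allowed l_f values are {0, 2}.
For l_f = 0: m_f ∈ {m_i−1, m_i, m_i+1} ∩ [−0, 0] = {0} → 1 state.
For l_f = 2: m_f ∈ {m_i−1, m_i, m_i+1} ∩ [−2, 2] = {0, 1, 2} → 3 states.
Total: 4.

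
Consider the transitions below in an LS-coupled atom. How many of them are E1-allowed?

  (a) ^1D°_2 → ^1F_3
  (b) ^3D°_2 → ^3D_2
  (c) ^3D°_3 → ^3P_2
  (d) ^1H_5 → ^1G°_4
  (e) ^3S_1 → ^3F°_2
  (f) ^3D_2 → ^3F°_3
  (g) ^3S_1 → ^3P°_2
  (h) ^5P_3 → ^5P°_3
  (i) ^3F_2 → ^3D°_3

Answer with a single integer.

(a) allowed
(b) allowed
(c) allowed
(d) allowed
(e) forbidden (ΔL fails)
(f) allowed
(g) allowed
(h) allowed
(i) allowed
Total allowed: 8 of 9.

8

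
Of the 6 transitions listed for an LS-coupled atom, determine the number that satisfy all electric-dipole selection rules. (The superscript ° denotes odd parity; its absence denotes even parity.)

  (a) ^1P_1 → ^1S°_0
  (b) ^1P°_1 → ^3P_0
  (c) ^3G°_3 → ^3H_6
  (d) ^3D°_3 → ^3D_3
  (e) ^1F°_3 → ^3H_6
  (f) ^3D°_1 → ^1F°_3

2

(a) allowed
(b) forbidden (ΔS fails)
(c) forbidden (ΔJ fails)
(d) allowed
(e) forbidden (ΔS, ΔL, ΔJ fail)
(f) forbidden (parity, ΔS, ΔJ fail)
Total allowed: 2 of 6.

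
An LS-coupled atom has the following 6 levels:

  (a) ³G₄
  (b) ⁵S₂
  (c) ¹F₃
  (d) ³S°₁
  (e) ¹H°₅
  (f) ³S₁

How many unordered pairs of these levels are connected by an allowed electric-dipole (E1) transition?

0

(a)–(b): forbidden (parity, ΔS, ΔL, ΔJ).
(a)–(c): forbidden (parity, ΔS).
(a)–(d): forbidden (ΔL, ΔJ).
(a)–(e): forbidden (ΔS).
(a)–(f): forbidden (parity, ΔL, ΔJ).
(b)–(c): forbidden (parity, ΔS, ΔL).
(b)–(d): forbidden (ΔS, ΔL).
(b)–(e): forbidden (ΔS, ΔL, ΔJ).
(b)–(f): forbidden (parity, ΔS, ΔL).
(c)–(d): forbidden (ΔS, ΔL, ΔJ).
(c)–(e): forbidden (ΔL, ΔJ).
(c)–(f): forbidden (parity, ΔS, ΔL, ΔJ).
(d)–(e): forbidden (parity, ΔS, ΔL, ΔJ).
(d)–(f): forbidden (ΔL).
(e)–(f): forbidden (ΔS, ΔL, ΔJ).
Allowed pairs: 0 of 15.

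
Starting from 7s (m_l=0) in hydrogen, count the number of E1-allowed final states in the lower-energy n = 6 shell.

E1 requires Δl = ±1, so l_f ∈ {-1, 1}; with 0 ≤ l_f ≤ n_f−1 = 5, the allowed l_f values are {1}.
For l_f = 1: m_f ∈ {m_i−1, m_i, m_i+1} ∩ [−1, 1] = {-1, 0, 1} → 3 states.
Total: 3.

3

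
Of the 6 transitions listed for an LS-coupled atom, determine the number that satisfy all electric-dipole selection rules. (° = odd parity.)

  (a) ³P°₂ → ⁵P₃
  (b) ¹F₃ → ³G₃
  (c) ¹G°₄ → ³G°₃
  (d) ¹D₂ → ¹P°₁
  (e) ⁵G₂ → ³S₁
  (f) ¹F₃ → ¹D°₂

2

(a) forbidden (ΔS fails)
(b) forbidden (parity, ΔS fail)
(c) forbidden (parity, ΔS fail)
(d) allowed
(e) forbidden (parity, ΔS, ΔL fail)
(f) allowed
Total allowed: 2 of 6.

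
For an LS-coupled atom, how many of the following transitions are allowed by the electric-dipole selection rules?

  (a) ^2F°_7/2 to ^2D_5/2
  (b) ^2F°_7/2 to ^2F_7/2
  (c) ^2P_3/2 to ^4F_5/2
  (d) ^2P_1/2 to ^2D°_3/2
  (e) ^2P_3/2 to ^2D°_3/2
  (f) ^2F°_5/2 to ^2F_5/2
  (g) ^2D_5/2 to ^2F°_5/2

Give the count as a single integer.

(a) allowed
(b) allowed
(c) forbidden (parity, ΔS, ΔL fail)
(d) allowed
(e) allowed
(f) allowed
(g) allowed
Total allowed: 6 of 7.

6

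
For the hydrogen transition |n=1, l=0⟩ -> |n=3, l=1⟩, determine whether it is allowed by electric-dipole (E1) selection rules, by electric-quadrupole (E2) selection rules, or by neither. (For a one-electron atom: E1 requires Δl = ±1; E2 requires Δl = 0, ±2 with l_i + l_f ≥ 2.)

E1

Δl = 1 − 0 = +1; l_i + l_f = 1.
E1 (Δl = ±1): satisfied.
E2 (Δl = 0,±2, l_i+l_f ≥ 2): not satisfied.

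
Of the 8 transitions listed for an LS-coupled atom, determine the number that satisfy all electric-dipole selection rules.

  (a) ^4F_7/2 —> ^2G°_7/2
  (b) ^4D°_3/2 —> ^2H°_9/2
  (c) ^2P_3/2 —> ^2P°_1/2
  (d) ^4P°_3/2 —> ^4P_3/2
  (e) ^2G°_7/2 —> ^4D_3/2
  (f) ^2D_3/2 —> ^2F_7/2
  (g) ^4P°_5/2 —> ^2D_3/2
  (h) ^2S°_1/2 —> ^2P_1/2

(a) forbidden (ΔS fails)
(b) forbidden (parity, ΔS, ΔL, ΔJ fail)
(c) allowed
(d) allowed
(e) forbidden (ΔS, ΔL, ΔJ fail)
(f) forbidden (parity, ΔJ fail)
(g) forbidden (ΔS fails)
(h) allowed
Total allowed: 3 of 8.

3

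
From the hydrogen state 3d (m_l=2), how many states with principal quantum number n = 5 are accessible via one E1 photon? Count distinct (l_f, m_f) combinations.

4

E1 requires Δl = ±1, so l_f ∈ {1, 3}; with 0 ≤ l_f ≤ n_f−1 = 4, the allowed l_f values are {1, 3}.
For l_f = 1: m_f ∈ {m_i−1, m_i, m_i+1} ∩ [−1, 1] = {1} → 1 state.
For l_f = 3: m_f ∈ {m_i−1, m_i, m_i+1} ∩ [−3, 3] = {1, 2, 3} → 3 states.
Total: 4.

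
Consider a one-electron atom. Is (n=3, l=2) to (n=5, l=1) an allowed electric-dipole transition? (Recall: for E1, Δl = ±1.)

allowed

l: 2 → 1 (Δl = -1). Δl = ±1 ok.
All E1 selection rules are satisfied.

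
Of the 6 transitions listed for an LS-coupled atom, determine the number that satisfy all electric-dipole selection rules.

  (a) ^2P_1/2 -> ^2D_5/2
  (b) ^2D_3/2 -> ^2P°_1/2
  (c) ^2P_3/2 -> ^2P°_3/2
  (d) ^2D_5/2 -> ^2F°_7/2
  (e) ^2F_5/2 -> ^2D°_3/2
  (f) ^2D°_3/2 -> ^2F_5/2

(a) forbidden (parity, ΔJ fail)
(b) allowed
(c) allowed
(d) allowed
(e) allowed
(f) allowed
Total allowed: 5 of 6.

5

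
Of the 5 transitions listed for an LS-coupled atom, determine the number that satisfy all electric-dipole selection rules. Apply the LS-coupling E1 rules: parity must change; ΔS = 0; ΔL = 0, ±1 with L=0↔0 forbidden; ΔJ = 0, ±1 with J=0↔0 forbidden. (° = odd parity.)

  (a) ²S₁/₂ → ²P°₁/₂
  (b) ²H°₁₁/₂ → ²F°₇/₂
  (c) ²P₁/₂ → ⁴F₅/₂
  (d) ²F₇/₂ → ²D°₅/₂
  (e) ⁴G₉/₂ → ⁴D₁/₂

2

(a) allowed
(b) forbidden (parity, ΔL, ΔJ fail)
(c) forbidden (parity, ΔS, ΔL, ΔJ fail)
(d) allowed
(e) forbidden (parity, ΔL, ΔJ fail)
Total allowed: 2 of 5.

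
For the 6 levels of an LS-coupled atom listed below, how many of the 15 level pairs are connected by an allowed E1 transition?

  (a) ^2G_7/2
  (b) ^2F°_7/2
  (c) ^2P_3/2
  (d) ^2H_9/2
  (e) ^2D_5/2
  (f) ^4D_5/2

2

(a)–(b): allowed.
(a)–(c): forbidden (parity, ΔL, ΔJ).
(a)–(d): forbidden (parity).
(a)–(e): forbidden (parity, ΔL).
(a)–(f): forbidden (parity, ΔS, ΔL).
(b)–(c): forbidden (ΔL, ΔJ).
(b)–(d): forbidden (ΔL).
(b)–(e): allowed.
(b)–(f): forbidden (ΔS).
(c)–(d): forbidden (parity, ΔL, ΔJ).
(c)–(e): forbidden (parity).
(c)–(f): forbidden (parity, ΔS).
(d)–(e): forbidden (parity, ΔL, ΔJ).
(d)–(f): forbidden (parity, ΔS, ΔL, ΔJ).
(e)–(f): forbidden (parity, ΔS).
Allowed pairs: 2 of 15.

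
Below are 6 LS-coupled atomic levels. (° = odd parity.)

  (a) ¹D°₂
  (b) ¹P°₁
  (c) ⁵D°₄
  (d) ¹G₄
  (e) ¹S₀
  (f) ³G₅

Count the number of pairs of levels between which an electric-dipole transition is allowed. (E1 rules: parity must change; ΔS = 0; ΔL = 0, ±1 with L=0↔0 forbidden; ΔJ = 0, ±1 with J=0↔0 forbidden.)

(a)–(b): forbidden (parity).
(a)–(c): forbidden (parity, ΔS, ΔJ).
(a)–(d): forbidden (ΔL, ΔJ).
(a)–(e): forbidden (ΔL, ΔJ).
(a)–(f): forbidden (ΔS, ΔL, ΔJ).
(b)–(c): forbidden (parity, ΔS, ΔJ).
(b)–(d): forbidden (ΔL, ΔJ).
(b)–(e): allowed.
(b)–(f): forbidden (ΔS, ΔL, ΔJ).
(c)–(d): forbidden (ΔS, ΔL).
(c)–(e): forbidden (ΔS, ΔL, ΔJ).
(c)–(f): forbidden (ΔS, ΔL).
(d)–(e): forbidden (parity, ΔL, ΔJ).
(d)–(f): forbidden (parity, ΔS).
(e)–(f): forbidden (parity, ΔS, ΔL, ΔJ).
Allowed pairs: 1 of 15.

1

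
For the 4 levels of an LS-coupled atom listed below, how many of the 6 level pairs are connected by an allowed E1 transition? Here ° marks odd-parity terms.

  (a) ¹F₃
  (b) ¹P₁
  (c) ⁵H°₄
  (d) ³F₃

0

(a)–(b): forbidden (parity, ΔL, ΔJ).
(a)–(c): forbidden (ΔS, ΔL).
(a)–(d): forbidden (parity, ΔS).
(b)–(c): forbidden (ΔS, ΔL, ΔJ).
(b)–(d): forbidden (parity, ΔS, ΔL, ΔJ).
(c)–(d): forbidden (ΔS, ΔL).
Allowed pairs: 0 of 6.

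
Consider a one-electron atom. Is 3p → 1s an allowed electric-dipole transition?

allowed

Initial l = 1, final l = 0, so Δl = -1. E1 requires Δl = ±1: ok.
All E1 selection rules are satisfied.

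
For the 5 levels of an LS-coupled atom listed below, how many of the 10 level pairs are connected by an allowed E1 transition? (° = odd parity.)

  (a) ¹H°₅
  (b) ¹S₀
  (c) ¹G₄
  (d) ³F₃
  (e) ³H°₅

(a)–(b): forbidden (ΔL, ΔJ).
(a)–(c): allowed.
(a)–(d): forbidden (ΔS, ΔL, ΔJ).
(a)–(e): forbidden (parity, ΔS).
(b)–(c): forbidden (parity, ΔL, ΔJ).
(b)–(d): forbidden (parity, ΔS, ΔL, ΔJ).
(b)–(e): forbidden (ΔS, ΔL, ΔJ).
(c)–(d): forbidden (parity, ΔS).
(c)–(e): forbidden (ΔS).
(d)–(e): forbidden (ΔL, ΔJ).
Allowed pairs: 1 of 10.

1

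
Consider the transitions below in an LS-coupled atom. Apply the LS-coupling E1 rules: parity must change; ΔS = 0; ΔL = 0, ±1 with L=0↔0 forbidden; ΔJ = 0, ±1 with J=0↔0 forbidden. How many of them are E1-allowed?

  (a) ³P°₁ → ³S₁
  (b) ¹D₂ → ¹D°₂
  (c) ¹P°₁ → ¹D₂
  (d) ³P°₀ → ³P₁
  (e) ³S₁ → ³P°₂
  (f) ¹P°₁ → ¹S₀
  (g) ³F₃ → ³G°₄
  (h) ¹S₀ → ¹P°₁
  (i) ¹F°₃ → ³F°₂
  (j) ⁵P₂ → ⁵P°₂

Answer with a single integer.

(a) allowed
(b) allowed
(c) allowed
(d) allowed
(e) allowed
(f) allowed
(g) allowed
(h) allowed
(i) forbidden (parity, ΔS fail)
(j) allowed
Total allowed: 9 of 10.

9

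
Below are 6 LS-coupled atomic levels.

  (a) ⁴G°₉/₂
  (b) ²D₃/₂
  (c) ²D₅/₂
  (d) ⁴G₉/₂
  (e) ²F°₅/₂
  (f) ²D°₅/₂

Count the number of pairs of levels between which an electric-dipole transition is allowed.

(a)–(b): forbidden (ΔS, ΔL, ΔJ).
(a)–(c): forbidden (ΔS, ΔL, ΔJ).
(a)–(d): allowed.
(a)–(e): forbidden (parity, ΔS, ΔJ).
(a)–(f): forbidden (parity, ΔS, ΔL, ΔJ).
(b)–(c): forbidden (parity).
(b)–(d): forbidden (parity, ΔS, ΔL, ΔJ).
(b)–(e): allowed.
(b)–(f): allowed.
(c)–(d): forbidden (parity, ΔS, ΔL, ΔJ).
(c)–(e): allowed.
(c)–(f): allowed.
(d)–(e): forbidden (ΔS, ΔJ).
(d)–(f): forbidden (ΔS, ΔL, ΔJ).
(e)–(f): forbidden (parity).
Allowed pairs: 5 of 15.

5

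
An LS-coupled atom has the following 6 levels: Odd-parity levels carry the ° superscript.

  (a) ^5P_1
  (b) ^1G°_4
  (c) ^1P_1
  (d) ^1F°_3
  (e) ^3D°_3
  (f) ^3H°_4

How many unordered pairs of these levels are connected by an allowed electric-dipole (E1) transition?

(a)–(b): forbidden (ΔS, ΔL, ΔJ).
(a)–(c): forbidden (parity, ΔS).
(a)–(d): forbidden (ΔS, ΔL, ΔJ).
(a)–(e): forbidden (ΔS, ΔJ).
(a)–(f): forbidden (ΔS, ΔL, ΔJ).
(b)–(c): forbidden (ΔL, ΔJ).
(b)–(d): forbidden (parity).
(b)–(e): forbidden (parity, ΔS, ΔL).
(b)–(f): forbidden (parity, ΔS).
(c)–(d): forbidden (ΔL, ΔJ).
(c)–(e): forbidden (ΔS, ΔJ).
(c)–(f): forbidden (ΔS, ΔL, ΔJ).
(d)–(e): forbidden (parity, ΔS).
(d)–(f): forbidden (parity, ΔS, ΔL).
(e)–(f): forbidden (parity, ΔL).
Allowed pairs: 0 of 15.

0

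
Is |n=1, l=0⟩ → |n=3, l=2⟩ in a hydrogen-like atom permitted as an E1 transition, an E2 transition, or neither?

Δl = 2 − 0 = +2; l_i + l_f = 2.
E1 (Δl = ±1): not satisfied.
E2 (Δl = 0,±2, l_i+l_f ≥ 2): satisfied.

E2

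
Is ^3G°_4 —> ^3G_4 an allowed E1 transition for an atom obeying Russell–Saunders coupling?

allowed

Parity must change: odd → even — satisfied.
ΔS = 0: S: 1 → 1 — satisfied.
ΔJ = 0, ±1 (not J=0↔0): J: 4 → 4, ΔJ = +0 — satisfied.
ΔL = 0, ±1 (not L=0↔0): L: 4 → 4, ΔL = +0 — satisfied.
All four E1 rules are satisfied.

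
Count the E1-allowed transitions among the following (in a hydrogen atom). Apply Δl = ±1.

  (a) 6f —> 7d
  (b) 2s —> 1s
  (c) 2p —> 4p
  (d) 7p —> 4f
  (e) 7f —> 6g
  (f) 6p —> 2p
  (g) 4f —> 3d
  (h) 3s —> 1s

(a) allowed
(b) forbidden — Δl = +0 (E1 requires Δl = ±1)
(c) forbidden — Δl = +0 (E1 requires Δl = ±1)
(d) forbidden — Δl = +2 (E1 requires Δl = ±1)
(e) allowed
(f) forbidden — Δl = +0 (E1 requires Δl = ±1)
(g) allowed
(h) forbidden — Δl = +0 (E1 requires Δl = ±1)
Total allowed: 3 of 8.

3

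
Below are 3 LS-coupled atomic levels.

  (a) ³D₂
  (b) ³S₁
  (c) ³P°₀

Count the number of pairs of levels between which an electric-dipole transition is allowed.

1

(a)–(b): forbidden (parity, ΔL).
(a)–(c): forbidden (ΔJ).
(b)–(c): allowed.
Allowed pairs: 1 of 3.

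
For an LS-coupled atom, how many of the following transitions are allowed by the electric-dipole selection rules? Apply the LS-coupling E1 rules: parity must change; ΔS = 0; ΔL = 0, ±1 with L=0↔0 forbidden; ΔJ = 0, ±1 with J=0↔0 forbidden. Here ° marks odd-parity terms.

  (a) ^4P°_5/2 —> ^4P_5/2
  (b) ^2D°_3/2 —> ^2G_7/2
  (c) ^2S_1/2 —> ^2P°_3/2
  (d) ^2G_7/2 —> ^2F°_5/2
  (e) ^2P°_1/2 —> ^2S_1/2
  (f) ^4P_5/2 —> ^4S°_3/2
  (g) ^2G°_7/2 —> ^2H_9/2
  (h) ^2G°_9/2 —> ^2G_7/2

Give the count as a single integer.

7

(a) allowed
(b) forbidden (ΔL, ΔJ fail)
(c) allowed
(d) allowed
(e) allowed
(f) allowed
(g) allowed
(h) allowed
Total allowed: 7 of 8.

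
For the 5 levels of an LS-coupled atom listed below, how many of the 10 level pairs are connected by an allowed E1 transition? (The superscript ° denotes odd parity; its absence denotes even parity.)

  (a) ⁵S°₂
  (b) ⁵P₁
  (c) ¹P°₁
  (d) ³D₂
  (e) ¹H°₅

(a)–(b): allowed.
(a)–(c): forbidden (parity, ΔS).
(a)–(d): forbidden (ΔS, ΔL).
(a)–(e): forbidden (parity, ΔS, ΔL, ΔJ).
(b)–(c): forbidden (ΔS).
(b)–(d): forbidden (parity, ΔS).
(b)–(e): forbidden (ΔS, ΔL, ΔJ).
(c)–(d): forbidden (ΔS).
(c)–(e): forbidden (parity, ΔL, ΔJ).
(d)–(e): forbidden (ΔS, ΔL, ΔJ).
Allowed pairs: 1 of 10.

1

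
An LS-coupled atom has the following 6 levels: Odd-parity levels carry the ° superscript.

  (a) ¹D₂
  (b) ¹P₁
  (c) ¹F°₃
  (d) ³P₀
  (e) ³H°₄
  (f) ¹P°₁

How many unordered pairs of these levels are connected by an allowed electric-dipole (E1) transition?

3

(a)–(b): forbidden (parity).
(a)–(c): allowed.
(a)–(d): forbidden (parity, ΔS, ΔJ).
(a)–(e): forbidden (ΔS, ΔL, ΔJ).
(a)–(f): allowed.
(b)–(c): forbidden (ΔL, ΔJ).
(b)–(d): forbidden (parity, ΔS).
(b)–(e): forbidden (ΔS, ΔL, ΔJ).
(b)–(f): allowed.
(c)–(d): forbidden (ΔS, ΔL, ΔJ).
(c)–(e): forbidden (parity, ΔS, ΔL).
(c)–(f): forbidden (parity, ΔL, ΔJ).
(d)–(e): forbidden (ΔL, ΔJ).
(d)–(f): forbidden (ΔS).
(e)–(f): forbidden (parity, ΔS, ΔL, ΔJ).
Allowed pairs: 3 of 15.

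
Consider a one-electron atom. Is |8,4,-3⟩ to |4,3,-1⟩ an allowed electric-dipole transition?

l: 4 → 3 (Δl = -1). Δl = ±1 ok.
m_l: -3 → -1 (Δm_l = +2). |Δm_l| ≤ 1 fails.
The transition is electric-dipole forbidden.

forbidden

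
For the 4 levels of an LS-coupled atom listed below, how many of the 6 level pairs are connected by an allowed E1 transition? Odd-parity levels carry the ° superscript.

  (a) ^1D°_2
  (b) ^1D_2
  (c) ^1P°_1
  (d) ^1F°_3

(a)–(b): allowed.
(a)–(c): forbidden (parity).
(a)–(d): forbidden (parity).
(b)–(c): allowed.
(b)–(d): allowed.
(c)–(d): forbidden (parity, ΔL, ΔJ).
Allowed pairs: 3 of 6.

3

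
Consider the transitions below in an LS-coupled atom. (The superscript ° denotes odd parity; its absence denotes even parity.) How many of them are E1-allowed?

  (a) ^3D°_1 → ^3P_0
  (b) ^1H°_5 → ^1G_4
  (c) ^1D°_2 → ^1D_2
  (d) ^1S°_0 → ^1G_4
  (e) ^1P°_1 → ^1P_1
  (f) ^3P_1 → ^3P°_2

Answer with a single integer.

(a) allowed
(b) allowed
(c) allowed
(d) forbidden (ΔL, ΔJ fail)
(e) allowed
(f) allowed
Total allowed: 5 of 6.

5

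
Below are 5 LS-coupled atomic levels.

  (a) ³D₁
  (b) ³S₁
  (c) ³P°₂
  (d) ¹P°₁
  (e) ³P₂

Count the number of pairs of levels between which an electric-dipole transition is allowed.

3

(a)–(b): forbidden (parity, ΔL).
(a)–(c): allowed.
(a)–(d): forbidden (ΔS).
(a)–(e): forbidden (parity).
(b)–(c): allowed.
(b)–(d): forbidden (ΔS).
(b)–(e): forbidden (parity).
(c)–(d): forbidden (parity, ΔS).
(c)–(e): allowed.
(d)–(e): forbidden (ΔS).
Allowed pairs: 3 of 10.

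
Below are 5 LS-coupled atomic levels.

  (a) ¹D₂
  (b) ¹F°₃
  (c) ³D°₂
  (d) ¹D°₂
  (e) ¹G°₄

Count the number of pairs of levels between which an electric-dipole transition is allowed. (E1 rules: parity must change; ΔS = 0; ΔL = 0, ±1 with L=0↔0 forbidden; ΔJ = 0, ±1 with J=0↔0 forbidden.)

(a)–(b): allowed.
(a)–(c): forbidden (ΔS).
(a)–(d): allowed.
(a)–(e): forbidden (ΔL, ΔJ).
(b)–(c): forbidden (parity, ΔS).
(b)–(d): forbidden (parity).
(b)–(e): forbidden (parity).
(c)–(d): forbidden (parity, ΔS).
(c)–(e): forbidden (parity, ΔS, ΔL, ΔJ).
(d)–(e): forbidden (parity, ΔL, ΔJ).
Allowed pairs: 2 of 10.

2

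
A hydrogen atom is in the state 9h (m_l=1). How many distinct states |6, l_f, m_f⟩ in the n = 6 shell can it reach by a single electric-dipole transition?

3

E1 requires Δl = ±1, so l_f ∈ {4, 6}; with 0 ≤ l_f ≤ n_f−1 = 5, the allowed l_f values are {4}.
For l_f = 4: m_f ∈ {m_i−1, m_i, m_i+1} ∩ [−4, 4] = {0, 1, 2} → 3 states.
Total: 3.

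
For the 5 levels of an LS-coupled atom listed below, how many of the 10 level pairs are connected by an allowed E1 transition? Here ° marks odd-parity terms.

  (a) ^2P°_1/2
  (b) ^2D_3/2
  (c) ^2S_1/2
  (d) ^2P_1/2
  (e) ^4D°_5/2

(a)–(b): allowed.
(a)–(c): allowed.
(a)–(d): allowed.
(a)–(e): forbidden (parity, ΔS, ΔJ).
(b)–(c): forbidden (parity, ΔL).
(b)–(d): forbidden (parity).
(b)–(e): forbidden (ΔS).
(c)–(d): forbidden (parity).
(c)–(e): forbidden (ΔS, ΔL, ΔJ).
(d)–(e): forbidden (ΔS, ΔJ).
Allowed pairs: 3 of 10.

3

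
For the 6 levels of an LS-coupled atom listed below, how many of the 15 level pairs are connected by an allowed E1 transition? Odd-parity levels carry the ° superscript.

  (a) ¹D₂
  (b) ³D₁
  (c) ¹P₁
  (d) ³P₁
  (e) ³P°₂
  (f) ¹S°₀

(a)–(b): forbidden (parity, ΔS).
(a)–(c): forbidden (parity).
(a)–(d): forbidden (parity, ΔS).
(a)–(e): forbidden (ΔS).
(a)–(f): forbidden (ΔL, ΔJ).
(b)–(c): forbidden (parity, ΔS).
(b)–(d): forbidden (parity).
(b)–(e): allowed.
(b)–(f): forbidden (ΔS, ΔL).
(c)–(d): forbidden (parity, ΔS).
(c)–(e): forbidden (ΔS).
(c)–(f): allowed.
(d)–(e): allowed.
(d)–(f): forbidden (ΔS).
(e)–(f): forbidden (parity, ΔS, ΔJ).
Allowed pairs: 3 of 15.

3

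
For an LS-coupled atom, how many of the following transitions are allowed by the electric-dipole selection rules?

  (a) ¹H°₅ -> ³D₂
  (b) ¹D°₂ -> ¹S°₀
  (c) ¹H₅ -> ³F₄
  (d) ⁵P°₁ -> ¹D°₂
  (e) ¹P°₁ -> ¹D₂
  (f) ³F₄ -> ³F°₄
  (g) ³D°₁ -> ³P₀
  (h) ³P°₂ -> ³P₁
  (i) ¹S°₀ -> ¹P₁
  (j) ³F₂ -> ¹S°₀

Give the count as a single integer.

(a) forbidden (ΔS, ΔL, ΔJ fail)
(b) forbidden (parity, ΔL, ΔJ fail)
(c) forbidden (parity, ΔS, ΔL fail)
(d) forbidden (parity, ΔS fail)
(e) allowed
(f) allowed
(g) allowed
(h) allowed
(i) allowed
(j) forbidden (ΔS, ΔL, ΔJ fail)
Total allowed: 5 of 10.

5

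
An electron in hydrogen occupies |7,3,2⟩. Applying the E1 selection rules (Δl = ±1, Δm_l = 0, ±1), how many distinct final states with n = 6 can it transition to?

E1 requires Δl = ±1, so l_f ∈ {2, 4}; with 0 ≤ l_f ≤ n_f−1 = 5, the allowed l_f values are {2, 4}.
For l_f = 2: m_f ∈ {m_i−1, m_i, m_i+1} ∩ [−2, 2] = {1, 2} → 2 states.
For l_f = 4: m_f ∈ {m_i−1, m_i, m_i+1} ∩ [−4, 4] = {1, 2, 3} → 3 states.
Total: 5.

5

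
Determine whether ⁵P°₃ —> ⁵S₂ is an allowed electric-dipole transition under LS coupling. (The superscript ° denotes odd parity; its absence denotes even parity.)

Parity must change: odd → even — satisfied.
ΔL = 0, ±1 (not L=0↔0): L: 1 → 0, ΔL = -1 — satisfied.
ΔJ = 0, ±1 (not J=0↔0): J: 3 → 2, ΔJ = -1 — satisfied.
ΔS = 0: S: 2 → 2 — satisfied.
All four E1 rules are satisfied.

allowed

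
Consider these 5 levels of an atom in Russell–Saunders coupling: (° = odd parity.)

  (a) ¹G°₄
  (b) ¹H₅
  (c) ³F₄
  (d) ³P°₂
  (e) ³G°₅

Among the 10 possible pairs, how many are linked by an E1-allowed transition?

2

(a)–(b): allowed.
(a)–(c): forbidden (ΔS).
(a)–(d): forbidden (parity, ΔS, ΔL, ΔJ).
(a)–(e): forbidden (parity, ΔS).
(b)–(c): forbidden (parity, ΔS, ΔL).
(b)–(d): forbidden (ΔS, ΔL, ΔJ).
(b)–(e): forbidden (ΔS).
(c)–(d): forbidden (ΔL, ΔJ).
(c)–(e): allowed.
(d)–(e): forbidden (parity, ΔL, ΔJ).
Allowed pairs: 2 of 10.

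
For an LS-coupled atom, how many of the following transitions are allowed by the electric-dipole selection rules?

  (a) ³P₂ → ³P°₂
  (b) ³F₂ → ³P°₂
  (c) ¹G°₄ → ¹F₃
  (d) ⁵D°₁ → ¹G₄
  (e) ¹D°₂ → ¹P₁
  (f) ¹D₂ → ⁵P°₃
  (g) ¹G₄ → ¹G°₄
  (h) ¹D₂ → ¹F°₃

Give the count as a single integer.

(a) allowed
(b) forbidden (ΔL fails)
(c) allowed
(d) forbidden (ΔS, ΔL, ΔJ fail)
(e) allowed
(f) forbidden (ΔS fails)
(g) allowed
(h) allowed
Total allowed: 5 of 8.

5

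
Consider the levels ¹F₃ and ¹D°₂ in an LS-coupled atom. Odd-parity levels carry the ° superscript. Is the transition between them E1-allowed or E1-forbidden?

Parity must change: even → odd — ✓.
ΔS = 0: S: 0 → 0 — ✓.
ΔL = 0, ±1 (not L=0↔0): L: 3 → 2, ΔL = -1 — ✓.
ΔJ = 0, ±1 (not J=0↔0): J: 3 → 2, ΔJ = -1 — ✓.
All four E1 rules are satisfied.

allowed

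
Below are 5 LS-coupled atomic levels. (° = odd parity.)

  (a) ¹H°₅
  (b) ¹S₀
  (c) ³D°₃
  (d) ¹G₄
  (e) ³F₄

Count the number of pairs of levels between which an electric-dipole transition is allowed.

(a)–(b): forbidden (ΔL, ΔJ).
(a)–(c): forbidden (parity, ΔS, ΔL, ΔJ).
(a)–(d): allowed.
(a)–(e): forbidden (ΔS, ΔL).
(b)–(c): forbidden (ΔS, ΔL, ΔJ).
(b)–(d): forbidden (parity, ΔL, ΔJ).
(b)–(e): forbidden (parity, ΔS, ΔL, ΔJ).
(c)–(d): forbidden (ΔS, ΔL).
(c)–(e): allowed.
(d)–(e): forbidden (parity, ΔS).
Allowed pairs: 2 of 10.

2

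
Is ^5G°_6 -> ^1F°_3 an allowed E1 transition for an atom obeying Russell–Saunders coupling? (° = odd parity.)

Initial level: S=2, L=4, J=6, parity odd. Final level: S=0, L=3, J=3, parity odd.
ΔL = 0, ±1 (not L=0↔0): L: 4 → 3, ΔL = -1 — ok.
ΔJ = 0, ±1 (not J=0↔0): J: 6 → 3, ΔJ = -3 — fails.
Parity must change: odd → odd — fails.
ΔS = 0: S: 2 → 0 — fails.
Rule(s) violated: parity, ΔS, ΔJ.

forbidden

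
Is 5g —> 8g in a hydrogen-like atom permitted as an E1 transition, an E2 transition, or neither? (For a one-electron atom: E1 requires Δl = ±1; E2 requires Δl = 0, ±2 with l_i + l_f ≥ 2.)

E2

Δl = 4 − 4 = +0; l_i + l_f = 8.
E1 (Δl = ±1): not satisfied.
E2 (Δl = 0,±2, l_i+l_f ≥ 2): satisfied.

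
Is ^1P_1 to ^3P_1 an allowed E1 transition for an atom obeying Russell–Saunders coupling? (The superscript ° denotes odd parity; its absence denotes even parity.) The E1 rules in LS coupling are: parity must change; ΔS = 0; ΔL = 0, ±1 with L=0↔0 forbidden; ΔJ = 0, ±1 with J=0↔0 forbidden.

Reading off the term symbols: S 0→1, L 1→1, J 1→1, parity even→even.
Parity must change: even → even — violated.
ΔS = 0: S: 0 → 1 — violated.
ΔL = 0, ±1 (not L=0↔0): L: 1 → 1, ΔL = +0 — satisfied.
ΔJ = 0, ±1 (not J=0↔0): J: 1 → 1, ΔJ = +0 — satisfied.
Rule(s) violated: parity, ΔS.

forbidden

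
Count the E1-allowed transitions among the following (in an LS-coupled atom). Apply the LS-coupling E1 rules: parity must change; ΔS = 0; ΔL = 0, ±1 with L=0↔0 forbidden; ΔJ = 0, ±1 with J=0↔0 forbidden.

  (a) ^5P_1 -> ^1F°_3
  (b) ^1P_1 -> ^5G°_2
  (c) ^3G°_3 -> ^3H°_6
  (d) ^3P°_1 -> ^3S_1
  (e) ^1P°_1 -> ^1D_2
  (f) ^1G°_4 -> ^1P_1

(a) forbidden (ΔS, ΔL, ΔJ fail)
(b) forbidden (ΔS, ΔL fail)
(c) forbidden (parity, ΔJ fail)
(d) allowed
(e) allowed
(f) forbidden (ΔL, ΔJ fail)
Total allowed: 2 of 6.

2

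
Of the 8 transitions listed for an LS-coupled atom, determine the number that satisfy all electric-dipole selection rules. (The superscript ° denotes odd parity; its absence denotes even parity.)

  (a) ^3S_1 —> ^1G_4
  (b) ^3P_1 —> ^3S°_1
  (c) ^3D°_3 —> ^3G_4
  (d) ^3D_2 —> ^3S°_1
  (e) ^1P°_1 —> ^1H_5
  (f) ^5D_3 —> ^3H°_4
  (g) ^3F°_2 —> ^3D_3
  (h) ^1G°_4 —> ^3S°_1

2

(a) forbidden (parity, ΔS, ΔL, ΔJ fail)
(b) allowed
(c) forbidden (ΔL fails)
(d) forbidden (ΔL fails)
(e) forbidden (ΔL, ΔJ fail)
(f) forbidden (ΔS, ΔL fail)
(g) allowed
(h) forbidden (parity, ΔS, ΔL, ΔJ fail)
Total allowed: 2 of 8.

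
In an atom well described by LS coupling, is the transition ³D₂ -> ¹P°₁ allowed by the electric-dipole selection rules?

Reading off the term symbols: S 1→0, L 2→1, J 2→1, parity even→odd.
ΔS = 0: S: 1 → 0 — violated.
ΔJ = 0, ±1 (not J=0↔0): J: 2 → 1, ΔJ = -1 — satisfied.
Parity must change: even → odd — satisfied.
ΔL = 0, ±1 (not L=0↔0): L: 2 → 1, ΔL = -1 — satisfied.
Rule(s) violated: ΔS.

forbidden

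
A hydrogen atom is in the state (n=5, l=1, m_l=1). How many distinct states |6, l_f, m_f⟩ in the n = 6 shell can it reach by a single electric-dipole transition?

4

E1 requires Δl = ±1, so l_f ∈ {0, 2}; with 0 ≤ l_f ≤ n_f−1 = 5, the allowed l_f values are {0, 2}.
For l_f = 0: m_f ∈ {m_i−1, m_i, m_i+1} ∩ [−0, 0] = {0} → 1 state.
For l_f = 2: m_f ∈ {m_i−1, m_i, m_i+1} ∩ [−2, 2] = {0, 1, 2} → 3 states.
Total: 4.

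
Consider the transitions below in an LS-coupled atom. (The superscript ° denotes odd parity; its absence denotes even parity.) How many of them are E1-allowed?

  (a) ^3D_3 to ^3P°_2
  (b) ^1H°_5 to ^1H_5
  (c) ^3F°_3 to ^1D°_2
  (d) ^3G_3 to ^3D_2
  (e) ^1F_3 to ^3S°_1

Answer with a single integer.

(a) allowed
(b) allowed
(c) forbidden (parity, ΔS fail)
(d) forbidden (parity, ΔL fail)
(e) forbidden (ΔS, ΔL, ΔJ fail)
Total allowed: 2 of 5.

2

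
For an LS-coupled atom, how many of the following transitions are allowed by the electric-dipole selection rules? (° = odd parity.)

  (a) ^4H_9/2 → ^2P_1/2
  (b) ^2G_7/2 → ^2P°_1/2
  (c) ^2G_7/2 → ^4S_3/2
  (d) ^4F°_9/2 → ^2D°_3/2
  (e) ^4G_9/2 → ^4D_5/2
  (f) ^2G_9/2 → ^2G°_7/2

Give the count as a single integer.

1

(a) forbidden (parity, ΔS, ΔL, ΔJ fail)
(b) forbidden (ΔL, ΔJ fail)
(c) forbidden (parity, ΔS, ΔL, ΔJ fail)
(d) forbidden (parity, ΔS, ΔJ fail)
(e) forbidden (parity, ΔL, ΔJ fail)
(f) allowed
Total allowed: 1 of 6.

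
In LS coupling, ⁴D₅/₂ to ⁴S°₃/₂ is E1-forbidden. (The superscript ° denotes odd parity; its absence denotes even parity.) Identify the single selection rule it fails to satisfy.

the ΔL = 0, ±1 rule

Initial level: S=3/2, L=2, J=5/2, parity even. Final level: S=3/2, L=0, J=3/2, parity odd.
Parity must change: even → odd — passes.
ΔS = 0: S: 3/2 → 3/2 — passes.
ΔL = 0, ±1 (not L=0↔0): L: 2 → 0, ΔL = -2 — fails.
ΔJ = 0, ±1 (not J=0↔0): J: 5/2 → 3/2, ΔJ = -1 — passes.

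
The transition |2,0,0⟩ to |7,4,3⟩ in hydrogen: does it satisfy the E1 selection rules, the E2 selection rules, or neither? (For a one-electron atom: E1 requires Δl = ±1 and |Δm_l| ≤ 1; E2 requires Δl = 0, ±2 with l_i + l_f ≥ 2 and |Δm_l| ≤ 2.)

neither

Δl = 4 − 0 = +4; l_i + l_f = 4.
Δm_l = +3.
E1 (Δl = ±1, |Δm_l| ≤ 1): not satisfied.
E2 (Δl = 0,±2, l_i+l_f ≥ 2, |Δm_l| ≤ 2): not satisfied.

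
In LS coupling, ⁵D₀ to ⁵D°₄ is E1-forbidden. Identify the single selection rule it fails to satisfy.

the ΔJ = 0, ±1 rule

Initial level: S=2, L=2, J=0, parity even. Final level: S=2, L=2, J=4, parity odd.
Parity must change: even → odd — ✓.
ΔS = 0: S: 2 → 2 — ✓.
ΔL = 0, ±1 (not L=0↔0): L: 2 → 2, ΔL = +0 — ✓.
ΔJ = 0, ±1 (not J=0↔0): J: 0 → 4, ΔJ = +4 — ✗.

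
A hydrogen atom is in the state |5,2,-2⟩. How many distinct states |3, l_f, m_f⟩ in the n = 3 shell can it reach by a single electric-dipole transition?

E1 requires Δl = ±1, so l_f ∈ {1, 3}; with 0 ≤ l_f ≤ n_f−1 = 2, the allowed l_f values are {1}.
For l_f = 1: m_f ∈ {m_i−1, m_i, m_i+1} ∩ [−1, 1] = {-1} → 1 state.
Total: 1.

1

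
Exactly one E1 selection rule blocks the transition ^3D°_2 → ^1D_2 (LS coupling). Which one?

ΔL = 0, ±1 (not L=0↔0): L: 2 → 2, ΔL = +0 — passes.
ΔJ = 0, ±1 (not J=0↔0): J: 2 → 2, ΔJ = +0 — passes.
ΔS = 0: S: 1 → 0 — fails.
Parity must change: odd → even — passes.

the ΔS = 0 rule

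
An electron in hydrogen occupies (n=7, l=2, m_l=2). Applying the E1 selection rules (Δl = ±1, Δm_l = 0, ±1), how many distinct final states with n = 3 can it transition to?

E1 requires Δl = ±1, so l_f ∈ {1, 3}; with 0 ≤ l_f ≤ n_f−1 = 2, the allowed l_f values are {1}.
For l_f = 1: m_f ∈ {m_i−1, m_i, m_i+1} ∩ [−1, 1] = {1} → 1 state.
Total: 1.

1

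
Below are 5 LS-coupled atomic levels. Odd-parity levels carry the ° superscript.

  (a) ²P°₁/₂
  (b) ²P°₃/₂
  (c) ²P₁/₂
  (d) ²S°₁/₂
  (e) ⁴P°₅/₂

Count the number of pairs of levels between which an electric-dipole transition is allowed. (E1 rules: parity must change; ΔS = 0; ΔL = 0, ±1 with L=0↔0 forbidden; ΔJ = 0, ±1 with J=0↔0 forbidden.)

3

(a)–(b): forbidden (parity).
(a)–(c): allowed.
(a)–(d): forbidden (parity).
(a)–(e): forbidden (parity, ΔS, ΔJ).
(b)–(c): allowed.
(b)–(d): forbidden (parity).
(b)–(e): forbidden (parity, ΔS).
(c)–(d): allowed.
(c)–(e): forbidden (ΔS, ΔJ).
(d)–(e): forbidden (parity, ΔS, ΔJ).
Allowed pairs: 3 of 10.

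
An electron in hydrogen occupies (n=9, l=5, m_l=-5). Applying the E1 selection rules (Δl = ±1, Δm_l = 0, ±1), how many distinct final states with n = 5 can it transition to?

1

E1 requires Δl = ±1, so l_f ∈ {4, 6}; with 0 ≤ l_f ≤ n_f−1 = 4, the allowed l_f values are {4}.
For l_f = 4: m_f ∈ {m_i−1, m_i, m_i+1} ∩ [−4, 4] = {-4} → 1 state.
Total: 1.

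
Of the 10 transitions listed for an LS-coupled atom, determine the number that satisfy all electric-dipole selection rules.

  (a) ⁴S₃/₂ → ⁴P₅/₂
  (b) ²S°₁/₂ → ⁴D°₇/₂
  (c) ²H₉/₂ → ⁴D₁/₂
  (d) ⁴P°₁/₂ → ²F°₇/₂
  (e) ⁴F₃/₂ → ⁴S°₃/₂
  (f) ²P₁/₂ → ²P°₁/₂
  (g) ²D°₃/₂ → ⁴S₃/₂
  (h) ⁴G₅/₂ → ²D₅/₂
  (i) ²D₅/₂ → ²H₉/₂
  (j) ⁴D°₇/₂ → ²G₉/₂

1

(a) forbidden (parity fails)
(b) forbidden (parity, ΔS, ΔL, ΔJ fail)
(c) forbidden (parity, ΔS, ΔL, ΔJ fail)
(d) forbidden (parity, ΔS, ΔL, ΔJ fail)
(e) forbidden (ΔL fails)
(f) allowed
(g) forbidden (ΔS, ΔL fail)
(h) forbidden (parity, ΔS, ΔL fail)
(i) forbidden (parity, ΔL, ΔJ fail)
(j) forbidden (ΔS, ΔL fail)
Total allowed: 1 of 10.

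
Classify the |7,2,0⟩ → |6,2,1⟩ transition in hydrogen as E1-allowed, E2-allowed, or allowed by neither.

Δl = 2 − 2 = +0; l_i + l_f = 4.
Δm_l = +1.
E1 (Δl = ±1, |Δm_l| ≤ 1): not satisfied.
E2 (Δl = 0,±2, l_i+l_f ≥ 2, |Δm_l| ≤ 2): satisfied.

E2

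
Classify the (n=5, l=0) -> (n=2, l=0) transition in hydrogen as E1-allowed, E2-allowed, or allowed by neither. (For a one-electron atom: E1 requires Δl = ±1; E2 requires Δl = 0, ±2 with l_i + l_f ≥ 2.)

Δl = 0 − 0 = +0; l_i + l_f = 0.
E1 (Δl = ±1): not satisfied.
E2 (Δl = 0,±2, l_i+l_f ≥ 2): not satisfied.

neither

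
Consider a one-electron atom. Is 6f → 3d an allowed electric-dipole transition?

allowed

Initial l = 3, final l = 2, so Δl = -1. E1 requires Δl = ±1: passes.
All E1 selection rules are satisfied.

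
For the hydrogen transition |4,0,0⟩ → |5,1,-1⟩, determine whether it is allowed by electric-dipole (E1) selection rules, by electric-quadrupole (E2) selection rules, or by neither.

E1

Δl = 1 − 0 = +1; l_i + l_f = 1.
Δm_l = -1.
E1 (Δl = ±1, |Δm_l| ≤ 1): satisfied.
E2 (Δl = 0,±2, l_i+l_f ≥ 2, |Δm_l| ≤ 2): not satisfied.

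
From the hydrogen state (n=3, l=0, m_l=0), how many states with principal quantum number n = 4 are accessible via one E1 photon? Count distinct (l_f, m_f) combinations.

3

E1 requires Δl = ±1, so l_f ∈ {-1, 1}; with 0 ≤ l_f ≤ n_f−1 = 3, the allowed l_f values are {1}.
For l_f = 1: m_f ∈ {m_i−1, m_i, m_i+1} ∩ [−1, 1] = {-1, 0, 1} → 3 states.
Total: 3.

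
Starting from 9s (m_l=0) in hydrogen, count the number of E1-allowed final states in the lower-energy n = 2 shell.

E1 requires Δl = ±1, so l_f ∈ {-1, 1}; with 0 ≤ l_f ≤ n_f−1 = 1, the allowed l_f values are {1}.
For l_f = 1: m_f ∈ {m_i−1, m_i, m_i+1} ∩ [−1, 1] = {-1, 0, 1} → 3 states.
Total: 3.

3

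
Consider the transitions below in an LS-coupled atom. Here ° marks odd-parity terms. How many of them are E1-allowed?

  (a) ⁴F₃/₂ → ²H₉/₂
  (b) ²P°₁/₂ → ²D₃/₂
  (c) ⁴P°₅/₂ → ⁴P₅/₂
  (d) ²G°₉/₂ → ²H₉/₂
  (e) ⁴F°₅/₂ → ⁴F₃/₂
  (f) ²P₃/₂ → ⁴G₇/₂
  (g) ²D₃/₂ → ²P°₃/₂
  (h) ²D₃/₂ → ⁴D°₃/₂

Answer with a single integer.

(a) forbidden (parity, ΔS, ΔL, ΔJ fail)
(b) allowed
(c) allowed
(d) allowed
(e) allowed
(f) forbidden (parity, ΔS, ΔL, ΔJ fail)
(g) allowed
(h) forbidden (ΔS fails)
Total allowed: 5 of 8.

5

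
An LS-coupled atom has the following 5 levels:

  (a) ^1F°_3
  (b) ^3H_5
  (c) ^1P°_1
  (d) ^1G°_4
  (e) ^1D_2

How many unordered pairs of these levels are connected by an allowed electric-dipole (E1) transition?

2

(a)–(b): forbidden (ΔS, ΔL, ΔJ).
(a)–(c): forbidden (parity, ΔL, ΔJ).
(a)–(d): forbidden (parity).
(a)–(e): allowed.
(b)–(c): forbidden (ΔS, ΔL, ΔJ).
(b)–(d): forbidden (ΔS).
(b)–(e): forbidden (parity, ΔS, ΔL, ΔJ).
(c)–(d): forbidden (parity, ΔL, ΔJ).
(c)–(e): allowed.
(d)–(e): forbidden (ΔL, ΔJ).
Allowed pairs: 2 of 10.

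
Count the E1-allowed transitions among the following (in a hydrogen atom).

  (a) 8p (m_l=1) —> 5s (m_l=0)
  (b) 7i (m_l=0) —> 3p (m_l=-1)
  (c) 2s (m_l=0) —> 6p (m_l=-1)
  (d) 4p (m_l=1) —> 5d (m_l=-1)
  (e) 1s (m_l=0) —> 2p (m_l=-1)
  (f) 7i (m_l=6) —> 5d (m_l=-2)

(a) allowed
(b) forbidden — Δl = -5 (E1 requires Δl = ±1)
(c) allowed
(d) forbidden — Δm_l = -2 (E1 requires Δm_l = 0, ±1)
(e) allowed
(f) forbidden — Δl = -4 (E1 requires Δl = ±1); Δm_l = -8 (E1 requires Δm_l = 0, ±1)
Total allowed: 3 of 6.

3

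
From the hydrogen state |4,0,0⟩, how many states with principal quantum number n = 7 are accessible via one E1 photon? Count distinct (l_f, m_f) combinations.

E1 requires Δl = ±1, so l_f ∈ {-1, 1}; with 0 ≤ l_f ≤ n_f−1 = 6, the allowed l_f values are {1}.
For l_f = 1: m_f ∈ {m_i−1, m_i, m_i+1} ∩ [−1, 1] = {-1, 0, 1} → 3 states.
Total: 3.

3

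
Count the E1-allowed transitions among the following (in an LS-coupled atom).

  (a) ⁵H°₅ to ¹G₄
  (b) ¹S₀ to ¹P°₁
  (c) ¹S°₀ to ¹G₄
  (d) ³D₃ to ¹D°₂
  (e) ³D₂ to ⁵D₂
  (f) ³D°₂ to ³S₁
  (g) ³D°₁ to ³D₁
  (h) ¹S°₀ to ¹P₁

3

(a) forbidden (ΔS fails)
(b) allowed
(c) forbidden (ΔL, ΔJ fail)
(d) forbidden (ΔS fails)
(e) forbidden (parity, ΔS fail)
(f) forbidden (ΔL fails)
(g) allowed
(h) allowed
Total allowed: 3 of 8.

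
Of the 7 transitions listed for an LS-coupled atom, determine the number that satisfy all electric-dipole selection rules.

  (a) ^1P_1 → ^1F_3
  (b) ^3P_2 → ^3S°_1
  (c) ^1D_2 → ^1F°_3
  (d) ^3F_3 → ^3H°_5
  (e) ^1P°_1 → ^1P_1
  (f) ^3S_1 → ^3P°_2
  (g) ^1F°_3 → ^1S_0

(a) forbidden (parity, ΔL, ΔJ fail)
(b) allowed
(c) allowed
(d) forbidden (ΔL, ΔJ fail)
(e) allowed
(f) allowed
(g) forbidden (ΔL, ΔJ fail)
Total allowed: 4 of 7.

4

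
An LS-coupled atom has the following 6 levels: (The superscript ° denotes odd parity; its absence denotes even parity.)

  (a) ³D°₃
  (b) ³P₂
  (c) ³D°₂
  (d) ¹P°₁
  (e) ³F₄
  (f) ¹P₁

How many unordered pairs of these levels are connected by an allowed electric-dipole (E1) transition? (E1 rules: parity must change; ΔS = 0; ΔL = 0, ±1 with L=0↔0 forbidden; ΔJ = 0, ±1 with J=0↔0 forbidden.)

4

(a)–(b): allowed.
(a)–(c): forbidden (parity).
(a)–(d): forbidden (parity, ΔS, ΔJ).
(a)–(e): allowed.
(a)–(f): forbidden (ΔS, ΔJ).
(b)–(c): allowed.
(b)–(d): forbidden (ΔS).
(b)–(e): forbidden (parity, ΔL, ΔJ).
(b)–(f): forbidden (parity, ΔS).
(c)–(d): forbidden (parity, ΔS).
(c)–(e): forbidden (ΔJ).
(c)–(f): forbidden (ΔS).
(d)–(e): forbidden (ΔS, ΔL, ΔJ).
(d)–(f): allowed.
(e)–(f): forbidden (parity, ΔS, ΔL, ΔJ).
Allowed pairs: 4 of 15.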